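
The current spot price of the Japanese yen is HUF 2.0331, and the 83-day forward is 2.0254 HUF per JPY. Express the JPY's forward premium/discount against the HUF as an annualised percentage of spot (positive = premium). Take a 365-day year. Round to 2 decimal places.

-1.67%

T = 83/365 years.
(F − S)/S = (2.0254 − 2.0331)/2.0331 = -0.0037873.
Annualise by dividing by T: -0.0037873 / (83/365) = -0.016655 → -1.67%.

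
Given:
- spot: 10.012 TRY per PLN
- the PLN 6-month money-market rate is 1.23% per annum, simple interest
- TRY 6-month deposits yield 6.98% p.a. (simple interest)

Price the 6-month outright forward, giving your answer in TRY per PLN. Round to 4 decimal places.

10.2981

T = 6/12 years.
Growth of 1 TRY over T: 1 + 0.0698×6/12 = 1.034900.
PLN accumulates by 1 + 0.0123×6/12 = 1.006150.
CIP: F = S · (grow TRY)/(grow PLN) = 10.012 × 1.034900/1.006150 = 10.298086 TRY per PLN.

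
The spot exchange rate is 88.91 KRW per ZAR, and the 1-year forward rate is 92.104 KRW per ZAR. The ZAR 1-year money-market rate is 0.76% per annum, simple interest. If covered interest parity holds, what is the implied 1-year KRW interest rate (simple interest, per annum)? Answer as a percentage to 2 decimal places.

4.38%

T = 1 year.
F/S = 92.104/88.91 = 1.0359240 = (growth of KRW) / (growth of ZAR).
The ZAR side grows by 1 + 0.0076×1 = 1.007600.
That pins the KRW growth at 1.043797.
(1.043797 − 1)/T = 0.043797, i.e. 4.38%.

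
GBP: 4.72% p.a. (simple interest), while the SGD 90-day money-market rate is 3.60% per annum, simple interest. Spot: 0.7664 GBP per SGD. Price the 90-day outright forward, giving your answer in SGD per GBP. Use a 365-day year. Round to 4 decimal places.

T = 90/365 years.
GBP accumulates by 1 + 0.0472×90/365 = 1.0116384.
Growth of 1 SGD over T: 1 + 0.0360×90/365 = 1.0088767.
Forward (GBP per SGD) = 0.7664 × 1.0116384 / 1.0088767 = 0.7684979.
Quoted the other way: 1/0.7684979 = 1.3012 SGD per GBP.

1.3012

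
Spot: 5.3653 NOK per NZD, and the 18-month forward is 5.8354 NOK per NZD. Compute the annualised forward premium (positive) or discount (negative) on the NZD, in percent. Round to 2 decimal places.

T = 18/12 years.
Period premium: (5.8354 − 5.3653)/5.3653 = 0.0876186.
×(1/T) gives 5.84% p.a.

+5.84%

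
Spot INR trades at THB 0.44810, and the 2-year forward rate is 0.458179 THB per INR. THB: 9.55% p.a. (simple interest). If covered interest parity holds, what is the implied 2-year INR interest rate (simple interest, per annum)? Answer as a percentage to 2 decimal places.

8.24%

T = 2 years.
F/S = 0.458179/0.4481 = 1.0224927 = (growth of THB) / (growth of INR).
THB growth factor: 1 + 0.0955×2 = 1.191000.
Hence g_INR = 1.1648005.
r = (1.1648005 − 1)/2 = 0.082400 → 8.24%.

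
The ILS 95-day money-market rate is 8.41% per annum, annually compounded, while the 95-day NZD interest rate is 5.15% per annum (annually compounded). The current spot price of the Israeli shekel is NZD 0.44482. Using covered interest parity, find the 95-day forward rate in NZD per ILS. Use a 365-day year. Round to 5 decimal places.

0.44130

T = 95/365 years.
NZD accumulates by (1 + 0.0515)^(95/365) = 1.0131562.
ILS accumulates by (1 + 0.0841)^(95/365) = 1.0212396.
CIP: F = S · (grow NZD)/(grow ILS) = 0.44482 × 1.0131562/1.0212396 = 0.4412991 NZD per ILS.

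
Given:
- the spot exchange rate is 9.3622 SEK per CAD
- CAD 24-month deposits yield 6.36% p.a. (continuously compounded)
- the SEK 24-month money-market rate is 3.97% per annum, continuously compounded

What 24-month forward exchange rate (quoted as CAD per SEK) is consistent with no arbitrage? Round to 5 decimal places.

0.11204

T = 2 years.
SEK growth factor: e^(0.0397×2) = 1.0826373.
CAD growth factor: e^(0.0636×2) = 1.1356441.
CIP: F = S · (grow SEK)/(grow CAD) = 9.3622 × 1.0826373/1.1356441 = 8.925214 SEK per CAD.
Invert for CAD per SEK: 1 / 8.925214 = 0.11204.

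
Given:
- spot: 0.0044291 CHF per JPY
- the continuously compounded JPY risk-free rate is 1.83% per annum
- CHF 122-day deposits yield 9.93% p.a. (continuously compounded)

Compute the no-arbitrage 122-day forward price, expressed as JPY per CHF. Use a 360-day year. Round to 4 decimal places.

219.6661

T = 122/360 years.
CHF growth factor: e^(0.0993×122/360) = 1.034224289.
JPY accumulates by e^(0.0183×122/360) = 1.006220937.
Forward (CHF per JPY) = 0.0044291 × 1.034224289 / 1.006220937 = 0.00455236284.
Invert for JPY per CHF: 1 / 0.00455236284 = 219.6661.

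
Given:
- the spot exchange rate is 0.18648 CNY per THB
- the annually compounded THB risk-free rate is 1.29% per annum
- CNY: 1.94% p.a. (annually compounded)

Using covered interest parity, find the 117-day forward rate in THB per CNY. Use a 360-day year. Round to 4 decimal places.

5.3514

T = 117/360 years.
CNY accumulates by (1 + 0.0194)^(117/360) = 1.0062642.
THB growth factor: (1 + 0.0129)^(117/360) = 1.0041744.
Forward (CNY per THB) = 0.18648 × 1.0062642 / 1.0041744 = 0.1868681.
Quoted the other way: 1/0.1868681 = 5.3514 THB per CNY.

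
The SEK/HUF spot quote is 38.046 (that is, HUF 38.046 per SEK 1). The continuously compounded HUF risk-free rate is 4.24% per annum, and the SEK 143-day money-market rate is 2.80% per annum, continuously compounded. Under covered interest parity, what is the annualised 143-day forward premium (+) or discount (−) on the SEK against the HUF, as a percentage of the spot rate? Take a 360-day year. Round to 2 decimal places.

T = 143/360 years.
CIP forward (HUF per SEK) = 38.046 × 1.0169849/1.0111843 = 38.264249.
Annualised premium = (F − S)/S × (1/T) = (38.264249 − 38.046)/38.046 ÷ (143/360) = 1.44%.

+1.44%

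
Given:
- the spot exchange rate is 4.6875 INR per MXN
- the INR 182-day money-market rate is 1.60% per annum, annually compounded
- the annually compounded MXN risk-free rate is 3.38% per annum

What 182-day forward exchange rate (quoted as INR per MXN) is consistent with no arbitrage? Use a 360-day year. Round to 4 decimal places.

T = 182/360 years.
Growth of 1 INR over T: (1 + 0.0160)^(182/360) = 1.0080571.
MXN accumulates by (1 + 0.0338)^(182/360) = 1.0169473.
So F = 4.6875 × 1.0080571 / 1.0169473 = 4.646522 (INR/MXN).

4.6465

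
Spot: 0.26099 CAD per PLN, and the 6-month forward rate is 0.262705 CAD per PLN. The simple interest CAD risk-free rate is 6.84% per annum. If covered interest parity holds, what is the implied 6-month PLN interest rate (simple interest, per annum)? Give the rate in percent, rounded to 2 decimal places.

T = 6/12 years.
F/S = 0.262705/0.26099 = 1.0065711 = (growth of CAD) / (growth of PLN).
The CAD side grows by 1 + 0.0684×6/12 = 1.034200.
That pins the PLN growth at 1.0274485.
(1.0274485 − 1)/T = 0.054897, i.e. 5.49%.

5.49%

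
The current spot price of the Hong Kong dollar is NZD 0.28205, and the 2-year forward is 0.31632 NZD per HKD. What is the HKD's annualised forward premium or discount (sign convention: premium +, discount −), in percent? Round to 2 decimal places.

+6.08%

T = 2 years.
HKD trades forward at +12.15033% vs spot over the period.
Annualise by dividing by T: 0.1215033 / 2 = 0.060752 → 6.08%.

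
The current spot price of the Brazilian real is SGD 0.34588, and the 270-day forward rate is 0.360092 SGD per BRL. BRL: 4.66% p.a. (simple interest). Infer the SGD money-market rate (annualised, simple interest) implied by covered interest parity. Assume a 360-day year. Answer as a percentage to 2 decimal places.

T = 270/360 years.
CIP gives F = S · g_SGD/g_BRL, so g_SGD/g_BRL = 0.360092/0.34588 = 1.0410894.
The BRL side grows by 1 + 0.0466×270/360 = 1.034950.
Hence g_SGD = 1.0774755.
r = (1.0774755 − 1)/(270/360) = 0.103301 → 10.33%.

10.33%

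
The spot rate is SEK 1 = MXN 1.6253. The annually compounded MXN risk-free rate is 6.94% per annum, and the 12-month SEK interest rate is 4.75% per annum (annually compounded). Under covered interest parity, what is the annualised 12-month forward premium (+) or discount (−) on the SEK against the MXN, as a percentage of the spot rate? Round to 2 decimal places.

T = 1 year.
No-arbitrage forward: 1.6253 × 1.069400 / 1.047500 = 1.6592800 MXN/SEK.
Annualised premium = (F − S)/S × (1/T) = (1.6592800 − 1.6253)/1.6253 ÷ 1 = 2.09%.

+2.09%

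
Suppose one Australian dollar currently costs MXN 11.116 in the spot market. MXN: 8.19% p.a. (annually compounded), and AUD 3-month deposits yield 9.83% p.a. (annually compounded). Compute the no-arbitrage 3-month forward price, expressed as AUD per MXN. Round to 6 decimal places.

T = 3/12 years.
MXN accumulates by (1 + 0.0819)^(3/12) = 1.0198746.
AUD accumulates by (1 + 0.0983)^(3/12) = 1.0237178.
CIP: F = S · (grow MXN)/(grow AUD) = 11.116 × 1.0198746/1.0237178 = 11.07427 MXN per AUD.
Quoted the other way: 1/11.07427 = 0.090299 AUD per MXN.

0.090299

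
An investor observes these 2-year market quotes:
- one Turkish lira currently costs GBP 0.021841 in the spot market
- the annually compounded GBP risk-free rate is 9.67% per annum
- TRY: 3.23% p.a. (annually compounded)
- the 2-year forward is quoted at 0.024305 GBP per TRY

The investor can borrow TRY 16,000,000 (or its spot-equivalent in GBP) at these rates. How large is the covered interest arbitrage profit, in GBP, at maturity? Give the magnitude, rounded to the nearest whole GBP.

T = 2 years.
Keep in TRY, deliver into the forward: 16,000,000·1.06564329·0.024305 = GBP 414,407.36.
Swap to GBP now, deposit: 16,000,000·0.021841·1.20275089 = GBP 420,308.52.
The quoted forward undervalues TRY, so borrow TRY, convert to GBP at spot, deposit the GBP at 9.67%, and buy TRY forward at 0.024305 to cover the loan.
Arbitrage profit = |414,407.36 − 420,308.52| = GBP 5,901.

GBP 5,901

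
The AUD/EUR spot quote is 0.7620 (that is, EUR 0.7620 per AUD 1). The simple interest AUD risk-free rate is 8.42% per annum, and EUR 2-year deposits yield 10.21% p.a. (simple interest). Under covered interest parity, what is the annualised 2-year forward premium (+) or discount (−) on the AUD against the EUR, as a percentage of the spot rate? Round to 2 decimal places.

+1.53%

T = 2 years.
CIP forward (EUR per AUD) = 0.762 × 1.204200/1.168400 = 0.7853478.
Annualised premium = (F − S)/S × (1/T) = (0.7853478 − 0.762)/0.762 ÷ 2 = 1.53%.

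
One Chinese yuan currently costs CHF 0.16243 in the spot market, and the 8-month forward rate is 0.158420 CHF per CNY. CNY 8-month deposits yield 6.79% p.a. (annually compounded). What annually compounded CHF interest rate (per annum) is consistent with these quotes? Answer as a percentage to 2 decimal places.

2.86%

T = 8/12 years.
By CIP, F/S equals the CHF-to-CNY growth ratio: 0.15842/0.16243 = 0.9753124.
CNY growth factor: (1 + 0.0679)^(8/12) = 1.0447693.
That pins the CHF growth at 1.0189765.
Annualise: 1.0189765^(12/8) − 1 = 0.028599 = 2.86%.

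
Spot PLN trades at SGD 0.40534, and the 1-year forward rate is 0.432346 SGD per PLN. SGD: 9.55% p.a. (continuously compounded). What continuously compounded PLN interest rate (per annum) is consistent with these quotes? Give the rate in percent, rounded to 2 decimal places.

T = 1 year.
CIP gives F = S · g_SGD/g_PLN, so g_SGD/g_PLN = 0.432346/0.40534 = 1.0666255.
SGD growth factor: e^(0.0955×1) = 1.1002088.
Hence g_PLN = 1.0314856.
Take logs: ln 1.0314856 / 1 = 0.031000, so 3.10%.

3.10%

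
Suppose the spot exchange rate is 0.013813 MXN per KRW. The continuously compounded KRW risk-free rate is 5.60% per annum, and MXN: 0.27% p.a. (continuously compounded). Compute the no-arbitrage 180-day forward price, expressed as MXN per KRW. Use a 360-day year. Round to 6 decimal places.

0.013450

T = 180/360 years.
Growth of 1 MXN over T: e^(0.0027×180/360) = 1.0013509.
KRW accumulates by e^(0.0560×180/360) = 1.0283957.
So F = 0.013813 × 1.0013509 / 1.0283957 = 0.01344975 (MXN/KRW).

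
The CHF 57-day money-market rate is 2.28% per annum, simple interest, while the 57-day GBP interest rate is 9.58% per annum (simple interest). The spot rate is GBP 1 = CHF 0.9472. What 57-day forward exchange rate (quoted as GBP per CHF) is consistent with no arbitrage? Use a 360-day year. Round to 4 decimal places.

1.0679

T = 57/360 years.
Growth of 1 CHF over T: 1 + 0.0228×57/360 = 1.003610.
GBP growth factor: 1 + 0.0958×57/360 = 1.0151683.
So F = 0.9472 × 1.003610 / 1.0151683 = 0.9364156 (CHF/GBP).
Invert for GBP per CHF: 1 / 0.9364156 = 1.0679.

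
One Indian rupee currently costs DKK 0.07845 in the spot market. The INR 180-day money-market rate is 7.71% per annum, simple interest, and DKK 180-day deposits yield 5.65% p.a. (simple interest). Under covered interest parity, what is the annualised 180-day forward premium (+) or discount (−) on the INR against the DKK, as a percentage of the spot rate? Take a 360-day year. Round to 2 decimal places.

T = 180/360 years.
F = S · g_DKK/g_INR = 0.07845 × 1.028250/1.038550 = 0.07767196.
(F − S)/S ÷ T = (0.07767196 − 0.07845)/0.07845/(180/360) = -0.019835 → -1.98%.

-1.98%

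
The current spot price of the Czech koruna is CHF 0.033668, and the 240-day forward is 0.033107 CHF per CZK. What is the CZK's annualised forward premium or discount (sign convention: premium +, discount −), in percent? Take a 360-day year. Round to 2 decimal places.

T = 240/360 years.
Period premium: (0.033107 − 0.033668)/0.033668 = -0.0166627.
Annualise by dividing by T: -0.0166627 / (240/360) = -0.024994 → -2.50%.

-2.50%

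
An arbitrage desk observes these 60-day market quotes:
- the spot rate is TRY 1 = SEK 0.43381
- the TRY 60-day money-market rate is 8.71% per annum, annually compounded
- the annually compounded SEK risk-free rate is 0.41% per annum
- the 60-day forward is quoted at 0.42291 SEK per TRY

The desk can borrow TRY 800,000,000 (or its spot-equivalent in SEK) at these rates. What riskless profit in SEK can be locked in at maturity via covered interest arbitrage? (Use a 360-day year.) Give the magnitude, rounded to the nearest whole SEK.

T = 60/360 years.
Invest the TRY and cover forward: 800,000,000 × 1.01401625273 × 0.42291 = SEK 343,070,090.75.
Convert at spot and invest in SEK: 800,000,000 × 0.43381 × 1.00068216889 = SEK 347,284,745.35.
The quoted forward undervalues TRY, so borrow TRY, convert to SEK at spot, deposit the SEK at 0.41%, and buy TRY forward at 0.42291 to cover the loan.
Profit = 347,284,745.35 − 343,070,090.75 = SEK 4,214,655.

SEK 4,214,655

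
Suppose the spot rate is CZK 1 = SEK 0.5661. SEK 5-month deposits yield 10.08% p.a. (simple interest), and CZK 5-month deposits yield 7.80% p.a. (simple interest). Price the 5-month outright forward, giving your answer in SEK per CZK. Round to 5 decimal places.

0.57131

T = 5/12 years.
Growth of 1 SEK over T: 1 + 0.1008×5/12 = 1.042000.
CZK growth factor: 1 + 0.0780×5/12 = 1.032500.
So F = 0.5661 × 1.042000 / 1.032500 = 0.5713087 (SEK/CZK).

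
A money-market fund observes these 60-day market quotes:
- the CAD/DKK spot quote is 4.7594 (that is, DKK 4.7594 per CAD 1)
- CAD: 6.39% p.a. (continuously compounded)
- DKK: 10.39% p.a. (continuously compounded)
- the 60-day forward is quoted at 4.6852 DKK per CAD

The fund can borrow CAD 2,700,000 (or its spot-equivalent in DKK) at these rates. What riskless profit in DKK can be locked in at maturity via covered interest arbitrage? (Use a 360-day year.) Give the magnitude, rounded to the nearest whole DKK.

DKK 289,361

T = 60/360 years.
Invest the CAD and cover forward: 2,700,000 × 1.0107069131 × 4.6852 = DKK 12,785,482.88.
Convert at spot and invest in DKK: 2,700,000 × 4.7594 × 1.0174674693 = DKK 13,074,843.62.
The quoted forward undervalues CAD, so borrow CAD, convert to DKK at spot, deposit the DKK at 10.39%, and buy CAD forward at 4.6852 to cover the loan.
Arbitrage profit = |12,785,482.88 − 13,074,843.62| = DKK 289,361.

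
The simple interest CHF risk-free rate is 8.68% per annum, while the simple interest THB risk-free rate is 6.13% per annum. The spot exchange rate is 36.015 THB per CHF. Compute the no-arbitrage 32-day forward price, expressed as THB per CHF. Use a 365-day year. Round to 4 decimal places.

35.9351

T = 32/365 years.
THB accumulates by 1 + 0.0613×32/365 = 1.00537425.
CHF growth factor: 1 + 0.0868×32/365 = 1.00760986.
Forward (THB per CHF) = 36.015 × 1.00537425 / 1.00760986 = 35.935093.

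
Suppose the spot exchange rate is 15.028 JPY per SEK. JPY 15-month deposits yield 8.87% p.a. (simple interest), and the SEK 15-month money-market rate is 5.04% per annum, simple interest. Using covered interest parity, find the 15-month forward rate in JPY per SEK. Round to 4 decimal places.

T = 15/12 years.
JPY growth factor: 1 + 0.0887×15/12 = 1.110875.
Growth of 1 SEK over T: 1 + 0.0504×15/12 = 1.063000.
Forward (JPY per SEK) = 15.028 × 1.110875 / 1.063000 = 15.704825.

15.7048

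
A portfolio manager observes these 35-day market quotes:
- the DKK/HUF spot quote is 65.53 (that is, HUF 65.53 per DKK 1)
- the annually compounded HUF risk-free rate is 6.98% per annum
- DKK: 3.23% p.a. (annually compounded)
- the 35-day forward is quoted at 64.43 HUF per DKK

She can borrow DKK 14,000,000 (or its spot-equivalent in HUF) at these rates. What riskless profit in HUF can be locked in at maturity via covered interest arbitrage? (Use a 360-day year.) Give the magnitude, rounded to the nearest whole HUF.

T = 35/360 years.
Keep in DKK, deliver into the forward: 14,000,000·1.00309540949·64.43 = HUF 904,812,121.27.
Swap to HUF now, deposit: 14,000,000·65.53·1.00658131236 = HUF 923,457,827.59.
The quoted forward undervalues DKK, so borrow DKK, convert to HUF at spot, deposit the HUF at 6.98%, and buy DKK forward at 64.43 to cover the loan.
The gap between the two covered legs is HUF 18,645,706.

HUF 18,645,706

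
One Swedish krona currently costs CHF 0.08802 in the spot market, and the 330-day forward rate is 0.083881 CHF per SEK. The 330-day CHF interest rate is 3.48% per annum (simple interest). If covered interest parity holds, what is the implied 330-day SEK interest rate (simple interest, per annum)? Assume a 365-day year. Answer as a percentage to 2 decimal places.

9.11%

T = 330/365 years.
By CIP, F/S equals the CHF-to-SEK growth ratio: 0.083881/0.08802 = 0.9529766.
CHF growth factor: 1 + 0.0348×330/365 = 1.031463.
So the SEK growth factor = 1.0823592.
(1.0823592 − 1)/T = 0.091094, i.e. 9.11%.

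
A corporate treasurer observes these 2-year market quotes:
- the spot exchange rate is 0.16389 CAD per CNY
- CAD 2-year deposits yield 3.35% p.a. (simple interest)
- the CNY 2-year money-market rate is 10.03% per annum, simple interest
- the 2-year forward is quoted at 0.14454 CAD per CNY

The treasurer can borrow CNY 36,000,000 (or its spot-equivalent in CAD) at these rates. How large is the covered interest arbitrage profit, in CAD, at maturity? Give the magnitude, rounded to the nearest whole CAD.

CAD 48,093

T = 2 years.
Keep in CNY, deliver into the forward: 36,000,000·1.200600·0.14454 = CAD 6,247,250.06.
Swap to CAD now, deposit: 36,000,000·0.16389·1.067000 = CAD 6,295,342.68.
The quoted forward undervalues CNY, so borrow CNY, convert to CAD at spot, deposit the CAD at 3.35%, and buy CNY forward at 0.14454 to cover the loan.
Arbitrage profit = |6,247,250.06 − 6,295,342.68| = CAD 48,093.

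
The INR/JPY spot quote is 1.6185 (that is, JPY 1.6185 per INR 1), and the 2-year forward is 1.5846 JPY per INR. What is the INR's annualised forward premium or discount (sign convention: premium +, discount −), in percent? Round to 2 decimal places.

T = 2 years.
INR trades forward at -2.09453% vs spot over the period.
Annualise by dividing by T: -0.0209453 / 2 = -0.010473 → -1.05%.

-1.05%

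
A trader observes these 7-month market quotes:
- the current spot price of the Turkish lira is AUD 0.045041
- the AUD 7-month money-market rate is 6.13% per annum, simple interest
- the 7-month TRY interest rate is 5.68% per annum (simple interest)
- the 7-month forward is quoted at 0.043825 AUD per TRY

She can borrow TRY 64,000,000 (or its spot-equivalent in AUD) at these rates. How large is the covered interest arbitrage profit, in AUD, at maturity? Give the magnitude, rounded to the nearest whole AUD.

T = 7/12 years.
Invest the TRY and cover forward: 64,000,000 × 1.033133333 × 0.043825 = AUD 2,897,732.37.
Convert at spot and invest in AUD: 64,000,000 × 0.045041 × 1.035758333 = AUD 2,985,701.83.
The quoted forward undervalues TRY, so borrow TRY, convert to AUD at spot, deposit the AUD at 6.13%, and buy TRY forward at 0.043825 to cover the loan.
Arbitrage profit = |2,897,732.37 − 2,985,701.83| = AUD 87,969.

AUD 87,969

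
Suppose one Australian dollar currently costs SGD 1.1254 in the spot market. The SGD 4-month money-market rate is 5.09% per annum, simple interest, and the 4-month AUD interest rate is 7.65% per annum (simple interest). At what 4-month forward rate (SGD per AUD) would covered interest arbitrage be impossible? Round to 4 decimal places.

1.1160

T = 4/12 years.
SGD growth factor: 1 + 0.0509×4/12 = 1.0169667.
AUD accumulates by 1 + 0.0765×4/12 = 1.025500.
CIP: F = S · (grow SGD)/(grow AUD) = 1.1254 × 1.0169667/1.025500 = 1.116035 SGD per AUD.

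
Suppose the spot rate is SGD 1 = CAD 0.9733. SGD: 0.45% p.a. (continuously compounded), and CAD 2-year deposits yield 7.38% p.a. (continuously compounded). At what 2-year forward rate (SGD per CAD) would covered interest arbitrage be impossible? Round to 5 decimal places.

0.89446

T = 2 years.
CAD growth factor: e^(0.0738×2) = 1.1590492.
SGD accumulates by e^(0.0045×2) = 1.0090406.
Forward (CAD per SGD) = 0.9733 × 1.1590492 / 1.0090406 = 1.117995.
Invert for SGD per CAD: 1 / 1.117995 = 0.89446.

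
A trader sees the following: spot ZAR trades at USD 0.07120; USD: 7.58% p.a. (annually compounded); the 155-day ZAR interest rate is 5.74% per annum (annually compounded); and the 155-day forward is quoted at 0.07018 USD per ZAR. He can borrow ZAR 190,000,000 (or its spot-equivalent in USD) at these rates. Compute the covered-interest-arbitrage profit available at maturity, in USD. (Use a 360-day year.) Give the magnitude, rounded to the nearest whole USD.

USD 301,823

T = 155/360 years.
Route A — deposit ZAR, sell forward: 190,000,000 × 1.0243216874 × 0.07018 = USD 13,658,510.24.
Route B — convert at spot, deposit USD: 190,000,000 × 0.07120 × 1.0319584008 = USD 13,960,333.25.
The quoted forward undervalues ZAR, so borrow ZAR, convert to USD at spot, deposit the USD at 7.58%, and buy ZAR forward at 0.07018 to cover the loan.
Profit = 13,960,333.25 − 13,658,510.24 = USD 301,823.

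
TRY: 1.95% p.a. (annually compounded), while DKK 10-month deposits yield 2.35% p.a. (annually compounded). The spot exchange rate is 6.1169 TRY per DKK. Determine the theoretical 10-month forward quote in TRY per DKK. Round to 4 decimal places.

6.0970

T = 10/12 years.
TRY accumulates by (1 + 0.0195)^(10/12) = 1.0162238.
DKK growth factor: (1 + 0.0235)^(10/12) = 1.0195453.
So F = 6.1169 × 1.0162238 / 1.0195453 = 6.096972 (TRY/DKK).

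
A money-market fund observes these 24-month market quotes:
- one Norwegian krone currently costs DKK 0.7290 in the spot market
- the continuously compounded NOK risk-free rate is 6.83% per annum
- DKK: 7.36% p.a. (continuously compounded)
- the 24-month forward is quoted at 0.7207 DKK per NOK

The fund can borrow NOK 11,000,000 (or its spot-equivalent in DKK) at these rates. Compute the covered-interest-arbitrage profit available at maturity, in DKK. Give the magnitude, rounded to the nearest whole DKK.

DKK 202,625

T = 2 years.
Keep in NOK, deliver into the forward: 11,000,000·1.146369509·0.7207 = DKK 9,088,073.56.
Swap to DKK now, deposit: 11,000,000·0.7290·1.158585657 = DKK 9,290,698.38.
The quoted forward undervalues NOK, so borrow NOK, convert to DKK at spot, deposit the DKK at 7.36%, and buy NOK forward at 0.7207 to cover the loan.
The gap between the two covered legs is DKK 202,625.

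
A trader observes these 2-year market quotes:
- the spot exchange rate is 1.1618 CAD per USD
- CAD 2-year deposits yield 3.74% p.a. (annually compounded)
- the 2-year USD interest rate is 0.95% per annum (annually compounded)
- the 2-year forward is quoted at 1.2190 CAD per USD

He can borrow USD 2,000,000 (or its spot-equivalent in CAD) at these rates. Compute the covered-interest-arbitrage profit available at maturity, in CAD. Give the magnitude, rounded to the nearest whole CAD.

T = 2 years.
Route A — deposit USD, sell forward: 2,000,000 × 1.01909025 × 1.2190 = CAD 2,484,542.03.
Route B — convert at spot, deposit CAD: 2,000,000 × 1.1618 × 1.07619876 = CAD 2,500,655.44.
The quoted forward undervalues USD, so borrow USD, convert to CAD at spot, deposit the CAD at 3.74%, and buy USD forward at 1.2190 to cover the loan.
Profit = 2,500,655.44 − 2,484,542.03 = CAD 16,113.

CAD 16,113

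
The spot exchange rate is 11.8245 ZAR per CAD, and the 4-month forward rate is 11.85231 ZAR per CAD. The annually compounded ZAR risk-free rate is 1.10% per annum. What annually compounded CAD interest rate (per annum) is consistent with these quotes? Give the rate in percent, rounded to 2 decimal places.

0.39%

T = 4/12 years.
F/S = 11.85231/11.8245 = 1.0023519 = (growth of ZAR) / (growth of CAD).
The ZAR side grows by (1 + 0.0110)^(4/12) = 1.0036533.
Hence g_CAD = 1.0012983.
r = 1.0012983^(12/4) − 1 = 0.003900 → 0.39%.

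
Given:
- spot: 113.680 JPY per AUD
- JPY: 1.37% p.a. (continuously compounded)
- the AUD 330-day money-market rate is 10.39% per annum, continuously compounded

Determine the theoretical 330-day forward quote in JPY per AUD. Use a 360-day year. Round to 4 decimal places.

104.6587

T = 330/360 years.
JPY growth factor: e^(0.0137×330/360) = 1.01263752.
AUD growth factor: e^(0.1039×330/360) = 1.099924638.
So F = 113.68 × 1.01263752 / 1.099924638 = 104.658655 (JPY/AUD).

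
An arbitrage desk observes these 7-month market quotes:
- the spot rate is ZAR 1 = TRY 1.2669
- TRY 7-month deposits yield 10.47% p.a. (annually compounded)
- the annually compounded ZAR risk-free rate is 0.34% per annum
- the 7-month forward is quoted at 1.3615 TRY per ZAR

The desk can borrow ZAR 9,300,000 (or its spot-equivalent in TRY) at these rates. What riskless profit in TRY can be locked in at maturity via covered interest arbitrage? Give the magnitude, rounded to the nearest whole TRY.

TRY 200,245

T = 7/12 years.
Route A — deposit ZAR, sell forward: 9,300,000 × 1.0019819307 × 1.3615 = TRY 12,687,045.11.
Route B — convert at spot, deposit TRY: 9,300,000 × 1.2669 × 1.0598047781 = TRY 12,486,800.06.
The quoted forward overvalues ZAR, so borrow TRY, buy ZAR at spot, deposit the ZAR at 0.34%, and sell the proceeds forward at 1.3615.
Arbitrage profit = |12,687,045.11 − 12,486,800.06| = TRY 200,245.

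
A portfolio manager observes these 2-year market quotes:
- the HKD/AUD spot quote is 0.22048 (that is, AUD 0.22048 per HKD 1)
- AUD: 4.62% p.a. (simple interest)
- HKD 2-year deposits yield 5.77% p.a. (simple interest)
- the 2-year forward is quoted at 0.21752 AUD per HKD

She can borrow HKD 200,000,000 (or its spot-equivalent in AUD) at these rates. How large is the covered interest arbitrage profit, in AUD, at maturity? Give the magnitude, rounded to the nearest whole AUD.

AUD 353,891

T = 2 years.
Keep in HKD, deliver into the forward: 200,000,000·1.115400·0.21752 = AUD 48,524,361.60.
Swap to AUD now, deposit: 200,000,000·0.22048·1.092400 = AUD 48,170,470.40.
The quoted forward overvalues HKD, so borrow AUD, buy HKD at spot, deposit the HKD at 5.77%, and sell the proceeds forward at 0.21752.
Profit = 48,524,361.60 − 48,170,470.40 = AUD 353,891.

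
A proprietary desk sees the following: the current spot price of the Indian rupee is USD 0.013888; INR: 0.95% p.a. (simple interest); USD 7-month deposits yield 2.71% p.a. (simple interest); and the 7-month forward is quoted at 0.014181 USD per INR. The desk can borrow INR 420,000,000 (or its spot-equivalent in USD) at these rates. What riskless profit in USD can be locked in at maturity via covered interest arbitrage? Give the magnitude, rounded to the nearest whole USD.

USD 63,857

T = 7/12 years.
Keep in INR, deliver into the forward: 420,000,000·1.005541667·0.014181 = USD 5,989,026.28.
Swap to USD now, deposit: 420,000,000·0.013888·1.015808333 = USD 5,925,169.37.
The quoted forward overvalues INR, so borrow USD, buy INR at spot, deposit the INR at 0.95%, and sell the proceeds forward at 0.014181.
Arbitrage profit = |5,989,026.28 − 5,925,169.37| = USD 63,857.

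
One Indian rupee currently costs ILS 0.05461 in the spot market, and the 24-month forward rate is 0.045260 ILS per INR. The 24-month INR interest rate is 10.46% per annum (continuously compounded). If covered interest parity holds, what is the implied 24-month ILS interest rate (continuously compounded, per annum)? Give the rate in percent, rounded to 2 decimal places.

1.07%

T = 2 years.
F/S = 0.04526/0.05461 = 0.8287859 = (growth of ILS) / (growth of INR).
INR growth factor: e^(0.1046×2) = 1.2326915.
That pins the ILS growth at 1.0216373.
r = ln(1.0216373)/2 = 0.010703 → 1.07%.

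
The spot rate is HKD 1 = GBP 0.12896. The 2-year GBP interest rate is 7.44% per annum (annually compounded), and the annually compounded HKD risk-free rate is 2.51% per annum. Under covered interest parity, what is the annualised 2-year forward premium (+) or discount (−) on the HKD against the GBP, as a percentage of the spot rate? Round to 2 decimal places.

+4.92%

T = 2 years.
F = S · g_GBP/g_HKD = 0.12896 × 1.1543354/1.050830 = 0.14166239.
(F − S)/S ÷ T = (0.14166239 − 0.12896)/0.12896/2 = 0.049249 → 4.92%.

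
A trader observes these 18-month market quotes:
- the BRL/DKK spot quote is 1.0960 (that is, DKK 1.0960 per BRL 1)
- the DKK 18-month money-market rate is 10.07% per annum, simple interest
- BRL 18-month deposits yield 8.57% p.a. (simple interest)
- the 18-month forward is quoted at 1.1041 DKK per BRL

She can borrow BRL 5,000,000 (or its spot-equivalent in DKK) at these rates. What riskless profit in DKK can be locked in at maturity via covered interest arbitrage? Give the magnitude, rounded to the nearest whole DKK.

T = 18/12 years.
Route A — deposit BRL, sell forward: 5,000,000 × 1.128550 × 1.1041 = DKK 6,230,160.28.
Route B — convert at spot, deposit DKK: 5,000,000 × 1.0960 × 1.151050 = DKK 6,307,754.00.
The quoted forward undervalues BRL, so borrow BRL, convert to DKK at spot, deposit the DKK at 10.07%, and buy BRL forward at 1.1041 to cover the loan.
The gap between the two covered legs is DKK 77,594.

DKK 77,594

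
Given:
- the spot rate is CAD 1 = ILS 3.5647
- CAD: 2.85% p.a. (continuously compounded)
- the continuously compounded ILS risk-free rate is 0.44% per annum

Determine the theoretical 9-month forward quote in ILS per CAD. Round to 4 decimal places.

3.5008

T = 9/12 years.
ILS accumulates by e^(0.0044×9/12) = 1.0033055.
CAD growth factor: e^(0.0285×9/12) = 1.0216051.
So F = 3.5647 × 1.0033055 / 1.0216051 = 3.500847 (ILS/CAD).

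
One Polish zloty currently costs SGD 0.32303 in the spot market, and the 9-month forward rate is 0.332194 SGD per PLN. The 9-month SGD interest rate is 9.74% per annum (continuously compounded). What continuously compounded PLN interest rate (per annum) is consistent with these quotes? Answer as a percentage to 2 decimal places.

T = 9/12 years.
CIP gives F = S · g_SGD/g_PLN, so g_SGD/g_PLN = 0.332194/0.32303 = 1.0283689.
The SGD side grows by e^(0.0974×9/12) = 1.0757843.
Hence g_PLN = 1.0461074.
Take logs: ln 1.0461074 / (9/12) = 0.060101, so 6.01%.

6.01%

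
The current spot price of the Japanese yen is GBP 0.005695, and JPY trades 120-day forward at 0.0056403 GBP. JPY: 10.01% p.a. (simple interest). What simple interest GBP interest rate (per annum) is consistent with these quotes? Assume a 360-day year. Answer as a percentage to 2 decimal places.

7.03%

T = 120/360 years.
F/S = 0.0056403/0.005695 = 0.9903951 = (growth of GBP) / (growth of JPY).
The JPY side grows by 1 + 0.1001×120/360 = 1.0333667.
Hence g_GBP = 1.0234413.
(1.0234413 − 1)/T = 0.070324, i.e. 7.03%.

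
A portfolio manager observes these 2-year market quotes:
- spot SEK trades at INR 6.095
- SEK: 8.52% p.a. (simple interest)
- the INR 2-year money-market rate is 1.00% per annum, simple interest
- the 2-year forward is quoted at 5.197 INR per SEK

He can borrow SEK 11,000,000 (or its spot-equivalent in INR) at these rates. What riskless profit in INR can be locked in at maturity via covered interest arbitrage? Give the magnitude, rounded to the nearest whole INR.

T = 2 years.
Invest the SEK and cover forward: 11,000,000 × 1.170400 × 5.197 = INR 66,908,256.80.
Convert at spot and invest in INR: 11,000,000 × 6.095 × 1.020000 = INR 68,385,900.00.
The quoted forward undervalues SEK, so borrow SEK, convert to INR at spot, deposit the INR at 1.00%, and buy SEK forward at 5.197 to cover the loan.
Profit = 68,385,900.00 − 66,908,256.80 = INR 1,477,643.

INR 1,477,643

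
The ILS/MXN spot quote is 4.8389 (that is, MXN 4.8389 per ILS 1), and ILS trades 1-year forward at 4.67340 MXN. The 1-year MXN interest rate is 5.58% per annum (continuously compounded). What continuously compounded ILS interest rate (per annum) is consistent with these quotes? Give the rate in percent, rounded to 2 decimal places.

T = 1 year.
F/S = 4.6734/4.8389 = 0.9657980 = (growth of MXN) / (growth of ILS).
The MXN side grows by e^(0.0558×1) = 1.0573862.
Hence g_ILS = 1.0948316.
Take logs: ln 1.0948316 / 1 = 0.090601, so 9.06%.

9.06%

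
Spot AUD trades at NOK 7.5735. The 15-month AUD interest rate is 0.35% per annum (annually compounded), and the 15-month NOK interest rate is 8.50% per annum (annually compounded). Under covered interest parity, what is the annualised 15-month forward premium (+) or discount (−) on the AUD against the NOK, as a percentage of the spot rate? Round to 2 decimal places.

T = 15/12 years.
No-arbitrage forward: 7.5735 × 1.1073558 / 1.0043769 = 8.3500120 NOK/AUD.
(F − S)/S ÷ T = (8.3500120 − 7.5735)/7.5735/(15/12) = 0.082024 → 8.20%.

+8.20%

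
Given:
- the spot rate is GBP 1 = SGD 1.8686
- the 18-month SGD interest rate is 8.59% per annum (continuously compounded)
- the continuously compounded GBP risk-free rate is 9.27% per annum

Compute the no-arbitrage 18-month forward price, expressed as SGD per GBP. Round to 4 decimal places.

T = 18/12 years.
Growth of 1 SGD over T: e^(0.0859×18/12) = 1.1375195.
Growth of 1 GBP over T: e^(0.0927×18/12) = 1.1491816.
Forward (SGD per GBP) = 1.8686 × 1.1375195 / 1.1491816 = 1.849637.

1.8496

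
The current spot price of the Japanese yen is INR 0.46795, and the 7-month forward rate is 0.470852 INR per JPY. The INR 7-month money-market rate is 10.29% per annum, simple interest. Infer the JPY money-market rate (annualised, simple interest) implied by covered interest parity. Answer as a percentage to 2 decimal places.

T = 7/12 years.
By CIP, F/S equals the INR-to-JPY growth ratio: 0.470852/0.46795 = 1.0062015.
INR growth factor: 1 + 0.1029×7/12 = 1.060025.
So the JPY growth factor = 1.0534918.
r = (1.0534918 − 1)/(7/12) = 0.091700 → 9.17%.

9.17%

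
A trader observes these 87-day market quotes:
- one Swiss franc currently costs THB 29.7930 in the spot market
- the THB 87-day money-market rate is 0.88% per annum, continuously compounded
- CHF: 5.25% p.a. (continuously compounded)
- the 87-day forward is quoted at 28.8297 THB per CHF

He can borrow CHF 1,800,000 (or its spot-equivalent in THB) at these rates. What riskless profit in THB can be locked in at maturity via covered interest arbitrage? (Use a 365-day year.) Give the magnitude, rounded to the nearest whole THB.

T = 87/365 years.
Route A — deposit CHF, sell forward: 1,800,000 × 1.0125923226 × 28.8297 = THB 52,546,919.19.
Route B — convert at spot, deposit THB: 1,800,000 × 29.7930 × 1.0020997356 = THB 53,740,003.36.
The quoted forward undervalues CHF, so borrow CHF, convert to THB at spot, deposit the THB at 0.88%, and buy CHF forward at 28.8297 to cover the loan.
The gap between the two covered legs is THB 1,193,084.

THB 1,193,084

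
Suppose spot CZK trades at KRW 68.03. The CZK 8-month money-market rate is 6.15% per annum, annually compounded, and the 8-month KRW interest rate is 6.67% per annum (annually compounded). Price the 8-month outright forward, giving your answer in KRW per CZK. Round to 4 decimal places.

68.2520

T = 8/12 years.
KRW growth factor: (1 + 0.0667)^(8/12) = 1.04398645.
CZK accumulates by (1 + 0.0615)^(8/12) = 1.04059084.
Forward (KRW per CZK) = 68.03 × 1.04398645 / 1.04059084 = 68.251992.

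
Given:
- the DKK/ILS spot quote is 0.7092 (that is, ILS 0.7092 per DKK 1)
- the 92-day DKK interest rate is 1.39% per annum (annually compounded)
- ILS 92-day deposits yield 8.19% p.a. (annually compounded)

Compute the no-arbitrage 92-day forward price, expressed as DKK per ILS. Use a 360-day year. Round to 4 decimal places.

T = 92/360 years.
ILS growth factor: (1 + 0.0819)^(92/360) = 1.0203207.
DKK growth factor: (1 + 0.0139)^(92/360) = 1.003534.
CIP: F = S · (grow ILS)/(grow DKK) = 0.7092 × 1.0203207/1.003534 = 0.7210632 ILS per DKK.
Quoted the other way: 1/0.7210632 = 1.3868 DKK per ILS.

1.3868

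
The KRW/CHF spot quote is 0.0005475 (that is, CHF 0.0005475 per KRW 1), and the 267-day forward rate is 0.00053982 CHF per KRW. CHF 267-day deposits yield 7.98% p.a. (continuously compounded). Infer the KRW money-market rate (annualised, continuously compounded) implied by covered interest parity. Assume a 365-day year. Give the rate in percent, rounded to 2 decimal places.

9.91%

T = 267/365 years.
CIP gives F = S · g_CHF/g_KRW, so g_CHF/g_KRW = 0.00053982/0.0005475 = 0.9859726.
CHF growth factor: e^(0.0798×267/365) = 1.0601117.
Hence g_KRW = 1.0751939.
Take logs: ln 1.0751939 / (267/365) = 0.099112, so 9.91%.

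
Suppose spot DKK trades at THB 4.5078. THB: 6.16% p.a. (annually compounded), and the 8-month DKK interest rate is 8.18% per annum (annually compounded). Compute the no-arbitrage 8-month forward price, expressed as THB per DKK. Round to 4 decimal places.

T = 8/12 years.
THB growth factor: (1 + 0.0616)^(8/12) = 1.0406562.
DKK accumulates by (1 + 0.0818)^(8/12) = 1.0538157.
So F = 4.5078 × 1.0406562 / 1.0538157 = 4.451509 (THB/DKK).

4.4515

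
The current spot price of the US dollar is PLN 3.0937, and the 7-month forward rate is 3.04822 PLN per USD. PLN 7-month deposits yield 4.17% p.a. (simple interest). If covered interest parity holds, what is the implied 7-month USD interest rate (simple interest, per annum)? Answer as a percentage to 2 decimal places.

T = 7/12 years.
CIP gives F = S · g_PLN/g_USD, so g_PLN/g_USD = 3.04822/3.0937 = 0.9852992.
The PLN side grows by 1 + 0.0417×7/12 = 1.024325.
That pins the USD growth at 1.0396081.
(1.0396081 − 1)/T = 0.067900, i.e. 6.79%.

6.79%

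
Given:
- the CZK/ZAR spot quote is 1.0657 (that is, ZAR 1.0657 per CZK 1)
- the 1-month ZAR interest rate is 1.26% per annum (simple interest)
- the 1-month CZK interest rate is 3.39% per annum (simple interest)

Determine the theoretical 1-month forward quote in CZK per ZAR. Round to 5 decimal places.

0.94001

T = 1/12 years.
ZAR growth factor: 1 + 0.0126×1/12 = 1.001050.
CZK growth factor: 1 + 0.0339×1/12 = 1.002825.
Forward (ZAR per CZK) = 1.0657 × 1.001050 / 1.002825 = 1.063814.
Quoted the other way: 1/1.063814 = 0.94001 CZK per ZAR.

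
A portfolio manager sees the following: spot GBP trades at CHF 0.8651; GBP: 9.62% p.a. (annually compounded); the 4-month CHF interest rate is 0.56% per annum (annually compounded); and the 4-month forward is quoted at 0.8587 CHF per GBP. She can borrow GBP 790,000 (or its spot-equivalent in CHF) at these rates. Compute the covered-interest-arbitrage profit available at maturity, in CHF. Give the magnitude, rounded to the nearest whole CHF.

CHF 14,761

T = 4/12 years.
Keep in GBP, deliver into the forward: 790,000·1.03109006·0.8587 = CHF 699,463.66.
Swap to CHF now, deposit: 790,000·0.8651·1.00186319 = CHF 684,702.36.
The quoted forward overvalues GBP, so borrow CHF, buy GBP at spot, deposit the GBP at 9.62%, and sell the proceeds forward at 0.8587.
The gap between the two covered legs is CHF 14,761.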